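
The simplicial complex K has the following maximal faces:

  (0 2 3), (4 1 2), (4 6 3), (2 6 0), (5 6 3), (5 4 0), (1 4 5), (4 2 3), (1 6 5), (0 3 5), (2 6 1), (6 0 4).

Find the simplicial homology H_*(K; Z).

H_0 ≅ Z,  H_1 ≅ Z_2,  H_2 = 0.

Take the total order 0 < 1 < 2 < 3 < 4 < 5 < 6 on the vertex set. Then K (dimension 2) consists of the simplices:

  0-simplices (7): [0], [1], [2], [3], [4], [5], [6]
  1-simplices (18): [0,2], [0,3], [0,4], [0,5], [0,6], [1,2], [1,4], [1,5], [1,6], [2,3], [2,4], [2,6], [3,4], [3,5], [3,6], [4,5], [4,6], [5,6]
  2-simplices (12): [0,2,3], [0,2,6], [0,3,5], [0,4,5], [0,4,6], [1,2,4], [1,2,6], [1,4,5], [1,5,6], [2,3,4], [3,4,6], [3,5,6]

so the chain groups are C_0 ≅ Z^7, C_1 ≅ Z^18, C_2 ≅ Z^12.

∂_1: C_1 → C_0 is given by ∂[p,q] = [q] − [p]. For instance
  ∂[1,6] = [6] − [1].
The 7×18 boundary matrix has rank 6 and Smith normal form diag(1,1,1,1,1,1).

Boundary ∂_2: C_2 → C_1 acts by ∂[p,q,r] = [q,r] − [p,r] + [p,q]. For instance
  ∂[0,4,5] = [4,5] − [0,5] + [0,4],
  ∂[3,4,6] = [4,6] − [3,6] + [3,4].
The resulting 18×12 matrix has rank 12, and its Smith normal form has invariant factors (1,1,1,1,1,1,1,1,1,1,1,2).

Reading off H_k = ker ∂_k / im ∂_{k+1}:

  H_0: rank C_0 − rank ∂_1 = 7 − 6 = 1, and the invariant factors of ∂_1 are all 1, so H_0 = Z.
  H_1: rank ker ∂_1 − rank ∂_2 = (18 − 6) − 12 = 0, and ∂_2 has invariant factor 2 > 1, so H_1 = Z_2.
  H_2: rank ker ∂_2 − rank ∂_3 = (12 − 12) − 0 = 0, and there is no ∂_3, so H_2 = 0.

As a check, the Euler characteristic is 7 − 18 + 12 = 1, which agrees with 1 − 0 + 0 = 1.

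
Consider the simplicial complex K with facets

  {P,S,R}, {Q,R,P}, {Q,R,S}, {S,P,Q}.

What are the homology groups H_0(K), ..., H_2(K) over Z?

H_0 ≅ Z,  H_1 = 0,  H_2 ≅ Z.

We work with the vertex ordering P < Q < R < S. The simplices of K, each written with vertices in increasing order, are:

  0-simplices (4): P, Q, R, S
  1-simplices (6): PQ, PR, PS, QR, QS, RS
  2-simplices (4): PQR, PQS, PRS, QRS

Hence C_0 ≅ Z^4, C_1 ≅ Z^6, C_2 ≅ Z^4.

Boundary ∂_1: C_1 → C_0 sends each edge [p,q] (with p < q) to q − p.
As a 4×6 matrix over Z this has rank 3, with invariant factors (1,1,1).

The boundary map ∂_2: C_2 → C_1 sends each 2-simplex [p,q,r] to [q,r] − [p,r] + [p,q]. For instance
  ∂PQR = QR − PR + PQ,
  ∂QRS = RS − QS + QR.
The 6×4 boundary matrix has rank 3 and Smith normal form diag(1,1,1).

Computing H_k = (kernel of ∂_k) / (image of ∂_{k+1}):

  H_0: rank C_0 − rank ∂_1 = 4 − 3 = 1, and the invariant factors of ∂_1 are all 1, so H_0 = Z.
  H_1: rank ker ∂_1 − rank ∂_2 = (6 − 3) − 3 = 0, and the invariant factors of ∂_2 are all 1, so H_1 = 0.
  H_2: rank ker ∂_2 − rank ∂_3 = (4 − 3) − 0 = 1, and there is no ∂_3, so H_2 = Z.

(K is a triangulation of the 2-sphere S^2.)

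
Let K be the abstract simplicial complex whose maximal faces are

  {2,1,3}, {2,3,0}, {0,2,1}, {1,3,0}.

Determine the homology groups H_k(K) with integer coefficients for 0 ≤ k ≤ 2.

Take the total order 0 < 1 < 2 < 3 on the vertex set. Then K (dimension 2) consists of the simplices:

  0-simplices (4): [0], [1], [2], [3]
  1-simplices (6): [0,1], [0,2], [0,3], [1,2], [1,3], [2,3]
  2-simplices (4): [0,1,2], [0,1,3], [0,2,3], [1,2,3]

giving chain groups C_0 ≅ Z^4, C_1 ≅ Z^6, C_2 ≅ Z^4.

Boundary ∂_1: C_1 → C_0 is given by ∂[p,q] = [q] − [p].
As a 4×6 matrix over Z this has rank 3, with invariant factors (1,1,1).

∂_2: C_2 → C_1 sends each 2-simplex [p,q,r] to [q,r] − [p,r] + [p,q]. For instance
  ∂[0,1,3] = [1,3] − [0,3] + [0,1],
  ∂[0,2,3] = [2,3] − [0,3] + [0,2].
As a 6×4 matrix over Z this has rank 3, with invariant factors (1,1,1).

Reading off H_k = ker ∂_k / im ∂_{k+1}:

  H_0: rank C_0 − rank ∂_1 = 4 − 3 = 1, and the invariant factors of ∂_1 are all 1, so H_0 = Z.
  H_1: rank ker ∂_1 − rank ∂_2 = (6 − 3) − 3 = 0, and the invariant factors of ∂_2 are all 1, so H_1 = 0.
  H_2: rank ker ∂_2 − rank ∂_3 = (4 − 3) − 0 = 1, and there is no ∂_3, so H_2 = Z.

(K is a triangulation of the 2-sphere S^2.)

H_0 ≅ Z,  H_1 = 0,  H_2 ≅ Z.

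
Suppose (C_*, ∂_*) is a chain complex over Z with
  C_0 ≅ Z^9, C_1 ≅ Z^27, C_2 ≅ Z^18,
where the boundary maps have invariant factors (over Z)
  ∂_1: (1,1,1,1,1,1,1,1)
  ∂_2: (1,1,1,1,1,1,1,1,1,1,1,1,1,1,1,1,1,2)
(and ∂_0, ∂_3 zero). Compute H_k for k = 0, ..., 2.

H_0: b_0 = 9 − 0 − 8 = 1; torsion from ∂_1 factors > 1: none. So H_0 = Z.
H_1: b_1 = 27 − 8 − 18 = 1; torsion from ∂_2 factors > 1: [2]. So H_1 = Z × Z/2.
H_2: b_2 = 18 − 18 − 0 = 0; torsion from ∂_3 factors > 1: none. So H_2 = 0.

H_0 = Z,  H_1 = Z × Z/2,  H_2 = 0.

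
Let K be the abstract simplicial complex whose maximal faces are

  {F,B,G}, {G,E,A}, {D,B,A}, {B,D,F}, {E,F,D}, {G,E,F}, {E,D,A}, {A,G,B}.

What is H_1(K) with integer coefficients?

We work with the vertex ordering A < B < D < E < F < G. The simplices of K, each written with vertices in increasing order, are:

  0-simplices (6): A, B, D, E, F, G
  1-simplices (12): AB, AD, AE, AG, BD, BF, BG, DE, DF, EF, EG, FG
  2-simplices (8): ABD, ABG, ADE, AEG, BDF, BFG, DEF, EFG

so the chain groups are C_0 ≅ Z^6, C_1 ≅ Z^12, C_2 ≅ Z^8.

Boundary ∂_1: C_1 → C_0 maps an edge to its endpoints' difference, ∂[p,q] = q − p. For instance
  ∂EG = G − E.
The 6×12 boundary matrix has rank 5 and Smith normal form diag(1,1,1,1,1).

∂_2: C_2 → C_1 sends each 2-simplex [p,q,r] to [q,r] − [p,r] + [p,q]. For instance
  ∂EFG = FG − EG + EF,
  ∂ABG = BG − AG + AB.
The 12×8 boundary matrix has rank 7 and Smith normal form diag(1,1,1,1,1,1,1).

From H_k ≅ ker(∂_k) / im(∂_{k+1}) we obtain:

  H_1: rank ker ∂_1 − rank ∂_2 = (12 − 5) − 7 = 0, and the invariant factors of ∂_2 are all 1, so H_1 = 0.

H_1 ≅ 0.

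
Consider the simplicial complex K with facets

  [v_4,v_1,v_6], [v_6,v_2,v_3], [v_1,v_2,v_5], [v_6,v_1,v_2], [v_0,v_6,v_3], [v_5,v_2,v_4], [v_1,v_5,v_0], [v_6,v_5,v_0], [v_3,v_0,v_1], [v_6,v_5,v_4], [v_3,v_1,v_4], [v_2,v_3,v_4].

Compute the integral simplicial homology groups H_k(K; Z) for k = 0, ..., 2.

H_0 ≅ Z,  H_1 ≅ Z/2,  H_2 = 0.

Order the vertices as v_0 < v_1 < v_2 < v_3 < v_4 < v_5 < v_6. Listing each simplex with vertices in this order, K has dimension 2 with simplices:

  0-simplices (7): [v_0], [v_1], [v_2], [v_3], [v_4], [v_5], [v_6]
  1-simplices (18): (18 of them)
  2-simplices (12): (12 of them)

giving chain groups C_0 ≅ Z^7, C_1 ≅ Z^18, C_2 ≅ Z^12.

The boundary map ∂_1: C_1 → C_0 sends each edge [p,q] (with p < q) to q − p. For instance
  ∂[v_3,v_6] = [v_6] − [v_3].
The resulting 7×18 matrix has rank 6, and its Smith normal form has invariant factors (1,1,1,1,1,1).

The boundary map ∂_2: C_2 → C_1 acts by ∂[p,q,r] = [q,r] − [p,r] + [p,q]. For instance
  ∂[v_0,v_1,v_5] = [v_1,v_5] − [v_0,v_5] + [v_0,v_1],
  ∂[v_2,v_4,v_5] = [v_4,v_5] − [v_2,v_5] + [v_2,v_4].
This gives a 18×12 integer matrix of rank 12; reducing to Smith normal form yields diagonal entries (1,1,1,1,1,1,1,1,1,1,1,2).

Reading off H_k = ker ∂_k / im ∂_{k+1}:

  H_0: rank C_0 − rank ∂_1 = 7 − 6 = 1, and the invariant factors of ∂_1 are all 1, so H_0 ≅ Z.
  H_1: rank ker ∂_1 − rank ∂_2 = (18 − 6) − 12 = 0, and ∂_2 has invariant factor 2 > 1, so H_1 ≅ Z/2.
  H_2: rank ker ∂_2 − rank ∂_3 = (12 − 12) − 0 = 0, and there is no ∂_3, so H_2 ≅ 0.

As a check, the Euler characteristic is 7 − 18 + 12 = 1, which agrees with 1 − 0 + 0 = 1.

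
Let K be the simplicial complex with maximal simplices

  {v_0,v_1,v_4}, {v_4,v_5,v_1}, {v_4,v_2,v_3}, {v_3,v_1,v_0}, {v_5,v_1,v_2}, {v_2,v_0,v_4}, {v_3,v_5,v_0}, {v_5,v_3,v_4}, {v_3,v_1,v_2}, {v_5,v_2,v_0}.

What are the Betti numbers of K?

Take the total order v_0 < v_1 < v_2 < v_3 < v_4 < v_5 on the vertex set. Then K (dimension 2) consists of the simplices:

  0-simplices (6): [v_0], [v_1], [v_2], [v_3], [v_4], [v_5]
  1-simplices (15): (15 of them)
  2-simplices (10): [v_0,v_1,v_3], [v_0,v_1,v_4], [v_0,v_2,v_4], [v_0,v_2,v_5], [v_0,v_3,v_5], [v_1,v_2,v_3], [v_1,v_2,v_5], [v_1,v_4,v_5], [v_2,v_3,v_4], [v_3,v_4,v_5]

Hence C_0 ≅ Z^6, C_1 ≅ Z^15, C_2 ≅ Z^10.

The boundary map ∂_1: C_1 → C_0 sends each edge [p,q] (with p < q) to q − p.
The resulting 6×15 matrix has rank 5, and its Smith normal form has invariant factors (1,1,1,1,1).

The boundary map ∂_2: C_2 → C_1 acts by ∂[p,q,r] = [q,r] − [p,r] + [p,q]. For instance
  ∂[v_0,v_3,v_5] = [v_3,v_5] − [v_0,v_5] + [v_0,v_3],
  ∂[v_1,v_2,v_3] = [v_2,v_3] − [v_1,v_3] + [v_1,v_2].
This gives a 15×10 integer matrix of rank 10; reducing to Smith normal form yields diagonal entries (1,1,1,1,1,1,1,1,1,2).

From H_k ≅ ker(∂_k) / im(∂_{k+1}) we obtain:

  H_0: rank C_0 − rank ∂_1 = 6 − 5 = 1, and the invariant factors of ∂_1 are all 1, so H_0 ≅ Z.
  H_1: rank ker ∂_1 − rank ∂_2 = (15 − 5) − 10 = 0, and ∂_2 has invariant factor 2 > 1, so H_1 ≅ Z_2.
  H_2: rank ker ∂_2 − rank ∂_3 = (10 − 10) − 0 = 0, and there is no ∂_3, so H_2 ≅ 0.

As a check, the Euler characteristic is 6 − 15 + 10 = 1, which agrees with 1 − 0 + 0 = 1.
(K is a triangulation of the real projective plane RP^2.)

Hence the Betti numbers are b_0 = 1, b_1 = 0, b_2 = 0.

b_0 = 1, b_1 = 0, b_2 = 0.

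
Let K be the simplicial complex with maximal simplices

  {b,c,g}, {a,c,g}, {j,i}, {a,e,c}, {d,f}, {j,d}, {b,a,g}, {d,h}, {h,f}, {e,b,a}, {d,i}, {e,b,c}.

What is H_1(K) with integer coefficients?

Order the vertices as a < b < c < d < e < f < g < h < i < j. Listing each simplex with vertices in this order, K has dimension 2 with simplices:

  0-simplices (10): a, b, c, d, e, f, g, h, i, j
  1-simplices (15): ab, ac, ae, ag, bc, be, bg, ce, cg, df, dh, di, dj, fh, ij
  2-simplices (6): abe, abg, ace, acg, bce, bcg

so the chain groups are C_0 ≅ Z^10, C_1 ≅ Z^15, C_2 ≅ Z^6.

The boundary map ∂_1: C_1 → C_0 maps an edge to its endpoints' difference, ∂[p,q] = q − p.
As a 10×15 matrix over Z this has rank 8, with invariant factors (1,1,1,1,1,1,1,1).

∂_2: C_2 → C_1 maps a triangle to the signed sum of its edges. For instance
  ∂abg = bg − ag + ab,
  ∂bce = ce − be + bc.
The 15×6 boundary matrix has rank 5 and Smith normal form diag(1,1,1,1,1).

Computing H_k = (kernel of ∂_k) / (image of ∂_{k+1}):

  H_1: rank ker ∂_1 − rank ∂_2 = (15 − 8) − 5 = 2, and the invariant factors of ∂_2 are all 1, so H_1 = Z^2.

(K is a triangulation of the disjoint union of a wedge of 2 circles and the 2-sphere S^2.)

H_1 = Z^2.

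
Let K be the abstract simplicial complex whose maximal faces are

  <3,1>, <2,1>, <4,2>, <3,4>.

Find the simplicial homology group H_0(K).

H_0 ≅ Z.

K has 4 vertices, 4 edges.
rank ∂_0 = 0, rank ∂_1 = 3 ⇒ b_0 = 4 − 0 − 3 = 1; all invariant factors of ∂_1 are 1 so no torsion. So H_0 ≅ Z.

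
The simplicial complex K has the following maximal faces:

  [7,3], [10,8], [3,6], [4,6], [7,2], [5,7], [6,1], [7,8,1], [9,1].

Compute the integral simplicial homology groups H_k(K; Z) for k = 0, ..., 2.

H_0 = Z,  H_1 = Z,  H_2 = 0.

We work with the vertex ordering 1 < 2 < 3 < 4 < 5 < 6 < 7 < 8 < 9 < 10. The simplices of K, each written with vertices in increasing order, are:

  0-simplices (10): [1], [2], [3], [4], [5], [6], [7], [8], [9], [10]
  1-simplices (11): [1,6], [1,7], [1,8], [1,9], [2,7], [3,6], [3,7], [4,6], [5,7], [7,8], [8,10]
  2-simplices (1): [1,7,8]

giving chain groups C_0 ≅ Z^10, C_1 ≅ Z^11, C_2 ≅ Z^1.

∂_1: C_1 → C_0 maps an edge to its endpoints' difference, ∂[p,q] = q − p.
The resulting 10×11 matrix has rank 9, and its Smith normal form has invariant factors (1,1,1,1,1,1,1,1,1).

The boundary map ∂_2: C_2 → C_1 acts by ∂[p,q,r] = [q,r] − [p,r] + [p,q]. For instance
  ∂[1,7,8] = [7,8] − [1,8] + [1,7].
The 11×1 boundary matrix has rank 1 and Smith normal form diag(1).

Now H_k = ker ∂_k / im ∂_{k+1}, so:

  H_0: rank C_0 − rank ∂_1 = 10 − 9 = 1, and the invariant factors of ∂_1 are all 1, so H_0 = Z.
  H_1: rank ker ∂_1 − rank ∂_2 = (11 − 9) − 1 = 1, and the invariant factors of ∂_2 are all 1, so H_1 = Z.
  H_2: rank ker ∂_2 − rank ∂_3 = (1 − 1) − 0 = 0, and there is no ∂_3, so H_2 = 0.

As a check, the Euler characteristic is 10 − 11 + 1 = 0, which agrees with 1 − 1 + 0 = 0.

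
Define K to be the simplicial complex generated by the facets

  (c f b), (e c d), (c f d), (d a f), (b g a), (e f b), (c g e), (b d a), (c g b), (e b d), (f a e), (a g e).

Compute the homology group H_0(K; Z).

H_0 = Z.

Order the vertices as a < b < c < d < e < f < g. Listing each simplex with vertices in this order, K has dimension 2 with simplices:

  0-simplices (7): a, b, c, d, e, f, g
  1-simplices (18): ab, ad, ae, af, ag, bc, bd, be, bf, bg, cd, ce, cf, cg, de, df, ef, eg
  2-simplices (12): abd, abg, adf, aef, aeg, bcf, bcg, bde, bef, cde, cdf, ceg

Hence C_0 ≅ Z^7, C_1 ≅ Z^18, C_2 ≅ Z^12.

∂_1: C_1 → C_0 maps an edge to its endpoints' difference, ∂[p,q] = q − p.
As a 7×18 matrix over Z this has rank 6, with invariant factors (1,1,1,1,1,1).

Boundary ∂_2: C_2 → C_1 acts by ∂[p,q,r] = [q,r] − [p,r] + [p,q]. For instance
  ∂bcf = cf − bf + bc,
  ∂abd = bd − ad + ab.
This gives a 18×12 integer matrix of rank 12; reducing to Smith normal form yields diagonal entries (1,1,1,1,1,1,1,1,1,1,1,2).

Now H_k = ker ∂_k / im ∂_{k+1}, so:

  H_0: rank C_0 − rank ∂_1 = 7 − 6 = 1, and the invariant factors of ∂_1 are all 1, so H_0 = Z.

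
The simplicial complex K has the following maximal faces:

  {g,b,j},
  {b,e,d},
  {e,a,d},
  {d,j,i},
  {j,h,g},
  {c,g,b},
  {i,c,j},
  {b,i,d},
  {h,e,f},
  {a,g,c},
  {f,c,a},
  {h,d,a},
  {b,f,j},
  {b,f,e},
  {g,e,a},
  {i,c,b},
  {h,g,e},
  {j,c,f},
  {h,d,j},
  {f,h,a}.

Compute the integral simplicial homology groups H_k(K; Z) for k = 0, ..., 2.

Order the vertices as a < b < c < d < e < f < g < h < i < j. Listing each simplex with vertices in this order, K has dimension 2 with simplices:

  0-simplices (10): a, b, c, d, e, f, g, h, i, j
  1-simplices (30): ac, ad, ae, af, ag, ah, bc, bd, be, bf, bg, bi, bj, cf, cg, ci, cj, de, dh, di, dj, ef, eg, eh, fh, fj, gh, gj, hj, ij
  2-simplices (20): acf, acg, ade, adh, aeg, afh, bcg, bci, bde, bdi, bef, bfj, bgj, cfj, cij, dhj, dij, efh, egh, ghj

so the chain groups are C_0 ≅ Z^10, C_1 ≅ Z^30, C_2 ≅ Z^20.

∂_1: C_1 → C_0 is given by ∂[p,q] = [q] − [p].
The resulting 10×30 matrix has rank 9, and its Smith normal form has invariant factors (1,1,1,1,1,1,1,1,1).

Boundary ∂_2: C_2 → C_1 sends each 2-simplex [p,q,r] to [q,r] − [p,r] + [p,q]. For instance
  ∂afh = fh − ah + af,
  ∂ade = de − ae + ad.
The 30×20 boundary matrix has rank 20 and Smith normal form diag(1,1,1,1,1,1,1,1,1,1,1,1,1,1,1,1,1,1,1,2).

From H_k ≅ ker(∂_k) / im(∂_{k+1}) we obtain:

  H_0: rank C_0 − rank ∂_1 = 10 − 9 = 1, and the invariant factors of ∂_1 are all 1, so H_0 = Z.
  H_1: rank ker ∂_1 − rank ∂_2 = (30 − 9) − 20 = 1, and ∂_2 has invariant factor 2 > 1, so H_1 = Z × Z/2.
  H_2: rank ker ∂_2 − rank ∂_3 = (20 − 20) − 0 = 0, and there is no ∂_3, so H_2 = 0.

As a check, the Euler characteristic is 10 − 30 + 20 = 0, which agrees with 1 − 1 + 0 = 0.

H_0 = Z,  H_1 = Z × Z/2,  H_2 = 0.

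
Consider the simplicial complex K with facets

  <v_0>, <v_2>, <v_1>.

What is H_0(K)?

H_0 = Z^3.

Fix the vertex order v_0 < v_1 < v_2 and write every simplex with vertices in increasing order. Then dim K = 0 and the simplices of K are:

  0-simplices (3): [v_0], [v_1], [v_2]

giving chain groups C_0 ≅ Z^3.

Now H_k = ker ∂_k / im ∂_{k+1}, so:

  H_0: rank C_0 − rank ∂_1 = 3 − 0 = 3, and there is no ∂_1, so H_0 = Z^3.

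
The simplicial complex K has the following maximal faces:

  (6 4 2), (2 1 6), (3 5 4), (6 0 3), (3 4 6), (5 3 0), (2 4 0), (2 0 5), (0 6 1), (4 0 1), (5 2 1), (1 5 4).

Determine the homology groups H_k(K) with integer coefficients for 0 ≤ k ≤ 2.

Fix the vertex order 0 < 1 < 2 < 3 < 4 < 5 < 6 and write every simplex with vertices in increasing order. Then dim K = 2 and the simplices of K are:

  0-simplices (7): [0], [1], [2], [3], [4], [5], [6]
  1-simplices (18): [0,1], [0,2], [0,3], [0,4], [0,5], [0,6], [1,2], [1,4], [1,5], [1,6], [2,4], [2,5], [2,6], [3,4], [3,5], [3,6], [4,5], [4,6]
  2-simplices (12): [0,1,4], [0,1,6], [0,2,4], [0,2,5], [0,3,5], [0,3,6], [1,2,5], [1,2,6], [1,4,5], [2,4,6], [3,4,5], [3,4,6]

so the chain groups are C_0 ≅ Z^7, C_1 ≅ Z^18, C_2 ≅ Z^12.

Boundary ∂_1: C_1 → C_0 maps an edge to its endpoints' difference, ∂[p,q] = q − p. For instance
  ∂[1,5] = [5] − [1].
The resulting 7×18 matrix has rank 6, and its Smith normal form has invariant factors (1,1,1,1,1,1).

Boundary ∂_2: C_2 → C_1 maps a triangle to the signed sum of its edges. For instance
  ∂[0,2,4] = [2,4] − [0,4] + [0,2],
  ∂[2,4,6] = [4,6] − [2,6] + [2,4].
As a 18×12 matrix over Z this has rank 12, with invariant factors (1,1,1,1,1,1,1,1,1,1,1,2).

Now H_k = ker ∂_k / im ∂_{k+1}, so:

  H_0: rank C_0 − rank ∂_1 = 7 − 6 = 1, and the invariant factors of ∂_1 are all 1, so H_0 = Z.
  H_1: rank ker ∂_1 − rank ∂_2 = (18 − 6) − 12 = 0, and ∂_2 has invariant factor 2 > 1, so H_1 = Z/2Z.
  H_2: rank ker ∂_2 − rank ∂_3 = (12 − 12) − 0 = 0, and there is no ∂_3, so H_2 = 0.

As a check, the Euler characteristic is 7 − 18 + 12 = 1, which agrees with 1 − 0 + 0 = 1.
(K is a triangulation of the real projective plane RP^2.)

H_0 = Z,  H_1 = Z/2Z,  H_2 = 0.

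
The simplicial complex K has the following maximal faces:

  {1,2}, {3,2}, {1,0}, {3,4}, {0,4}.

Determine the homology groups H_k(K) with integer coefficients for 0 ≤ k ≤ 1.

H_0 = Z,  H_1 = Z.

Fix the vertex order 0 < 1 < 2 < 3 < 4 and write every simplex with vertices in increasing order. Then dim K = 1 and the simplices of K are:

  0-simplices (5): [0], [1], [2], [3], [4]
  1-simplices (5): [0,1], [0,4], [1,2], [2,3], [3,4]

Hence C_0 ≅ Z^5, C_1 ≅ Z^5.

∂_1: C_1 → C_0 is given by ∂[p,q] = [q] − [p]. For instance
  ∂[2,3] = [3] − [2].
The 5×5 boundary matrix has rank 4 and Smith normal form diag(1,1,1,1).

Reading off H_k = ker ∂_k / im ∂_{k+1}:

  H_0: rank C_0 − rank ∂_1 = 5 − 4 = 1, and the invariant factors of ∂_1 are all 1, so H_0 ≅ Z.
  H_1: rank ker ∂_1 − rank ∂_2 = (5 − 4) − 0 = 1, and there is no ∂_2, so H_1 ≅ Z.

(K is a triangulation of the circle S^1.)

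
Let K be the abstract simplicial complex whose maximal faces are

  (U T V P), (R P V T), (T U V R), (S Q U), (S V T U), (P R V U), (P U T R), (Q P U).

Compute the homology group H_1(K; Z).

K has 7 vertices, 16 edges, 15 triangles, 6 3-simplices.
rank ∂_1 = 6, rank ∂_2 = 10 ⇒ b_1 = 16 − 6 − 10 = 0; all invariant factors of ∂_2 are 1 so no torsion. So H_1 ≅ 0.

H_1 = 0.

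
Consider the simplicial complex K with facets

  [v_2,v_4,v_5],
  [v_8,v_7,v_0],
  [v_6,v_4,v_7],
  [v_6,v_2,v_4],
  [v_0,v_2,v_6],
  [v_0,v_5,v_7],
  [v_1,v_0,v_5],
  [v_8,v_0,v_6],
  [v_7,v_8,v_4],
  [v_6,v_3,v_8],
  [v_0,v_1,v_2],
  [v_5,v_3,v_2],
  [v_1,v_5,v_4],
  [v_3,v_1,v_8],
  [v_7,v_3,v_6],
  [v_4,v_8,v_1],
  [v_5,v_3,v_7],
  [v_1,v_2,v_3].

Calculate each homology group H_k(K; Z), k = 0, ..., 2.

Take the total order v_0 < v_1 < v_2 < v_3 < v_4 < v_5 < v_6 < v_7 < v_8 on the vertex set. Then K (dimension 2) consists of the simplices:

  0-simplices (9): [v_0], [v_1], [v_2], [v_3], [v_4], [v_5], [v_6], [v_7], [v_8]
  1-simplices (27): (27 of them)
  2-simplices (18): (18 of them)

giving chain groups C_0 ≅ Z^9, C_1 ≅ Z^27, C_2 ≅ Z^18.

The boundary map ∂_1: C_1 → C_0 is given by ∂[p,q] = [q] − [p].
As a 9×27 matrix over Z this has rank 8, with invariant factors (1,1,1,1,1,1,1,1).

Boundary ∂_2: C_2 → C_1 acts by ∂[p,q,r] = [q,r] − [p,r] + [p,q]. For instance
  ∂[v_1,v_4,v_8] = [v_4,v_8] − [v_1,v_8] + [v_1,v_4],
  ∂[v_0,v_7,v_8] = [v_7,v_8] − [v_0,v_8] + [v_0,v_7].
As a 27×18 matrix over Z this has rank 18, with invariant factors (1,1,1,1,1,1,1,1,1,1,1,1,1,1,1,1,1,2).

Computing H_k = (kernel of ∂_k) / (image of ∂_{k+1}):

  H_0: rank C_0 − rank ∂_1 = 9 − 8 = 1, and the invariant factors of ∂_1 are all 1, so H_0 = Z.
  H_1: rank ker ∂_1 − rank ∂_2 = (27 − 8) − 18 = 1, and ∂_2 has invariant factor 2 > 1, so H_1 = Z × Z/2.
  H_2: rank ker ∂_2 − rank ∂_3 = (18 − 18) − 0 = 0, and there is no ∂_3, so H_2 = 0.

H_0 = Z,  H_1 = Z × Z/2,  H_2 = 0.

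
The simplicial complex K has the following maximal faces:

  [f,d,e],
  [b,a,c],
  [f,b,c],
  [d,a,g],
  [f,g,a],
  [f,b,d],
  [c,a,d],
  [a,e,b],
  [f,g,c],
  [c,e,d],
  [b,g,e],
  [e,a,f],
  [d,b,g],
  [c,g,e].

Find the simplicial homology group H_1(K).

H_1 = Z^2.

We work with the vertex ordering a < b < c < d < e < f < g. The simplices of K, each written with vertices in increasing order, are:

  0-simplices (7): a, b, c, d, e, f, g
  1-simplices (21): ab, ac, ad, ae, af, ag, bc, bd, be, bf, bg, cd, ce, cf, cg, de, df, dg, ef, eg, fg
  2-simplices (14): abc, abe, acd, adg, aef, afg, bcf, bdf, bdg, beg, cde, ceg, cfg, def

Hence C_0 ≅ Z^7, C_1 ≅ Z^21, C_2 ≅ Z^14.

The boundary map ∂_1: C_1 → C_0 is given by ∂[p,q] = [q] − [p]. For instance
  ∂ad = d − a.
As a 7×21 matrix over Z this has rank 6, with invariant factors (1,1,1,1,1,1).

The boundary map ∂_2: C_2 → C_1 acts by ∂[p,q,r] = [q,r] − [p,r] + [p,q]. For instance
  ∂abc = bc − ac + ab,
  ∂acd = cd − ad + ac.
As a 21×14 matrix over Z this has rank 13, with invariant factors (1,1,1,1,1,1,1,1,1,1,1,1,1).

Reading off H_k = ker ∂_k / im ∂_{k+1}:

  H_1: rank ker ∂_1 − rank ∂_2 = (21 − 6) − 13 = 2, and the invariant factors of ∂_2 are all 1, so H_1 ≅ Z^2.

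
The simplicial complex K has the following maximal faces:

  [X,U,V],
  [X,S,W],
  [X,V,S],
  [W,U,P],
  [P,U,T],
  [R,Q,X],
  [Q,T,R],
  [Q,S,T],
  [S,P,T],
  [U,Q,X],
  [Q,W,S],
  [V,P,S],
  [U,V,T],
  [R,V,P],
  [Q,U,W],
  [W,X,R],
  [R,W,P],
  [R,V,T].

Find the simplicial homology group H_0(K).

Fix the vertex order P < Q < R < S < T < U < V < W < X and write every simplex with vertices in increasing order. Then dim K = 2 and the simplices of K are:

  0-simplices (9): P, Q, R, S, T, U, V, W, X
  1-simplices (27): PR, PS, PT, PU, PV, PW, QR, QS, QT, QU, QW, QX, RT, RV, RW, RX, ST, SV, SW, SX, TU, TV, UV, UW, UX, VX, WX
  2-simplices (18): PRV, PRW, PST, PSV, PTU, PUW, QRT, QRX, QST, QSW, QUW, QUX, RTV, RWX, SVX, SWX, TUV, UVX

Hence C_0 ≅ Z^9, C_1 ≅ Z^27, C_2 ≅ Z^18.

The boundary map ∂_1: C_1 → C_0 sends each edge [p,q] (with p < q) to q − p.
The 9×27 boundary matrix has rank 8 and Smith normal form diag(1,1,1,1,1,1,1,1).

∂_2: C_2 → C_1 maps a triangle to the signed sum of its edges. For instance
  ∂PUW = UW − PW + PU,
  ∂PRW = RW − PW + PR.
The 27×18 boundary matrix has rank 18 and Smith normal form diag(1,1,1,1,1,1,1,1,1,1,1,1,1,1,1,1,1,2).

Now H_k = ker ∂_k / im ∂_{k+1}, so:

  H_0: rank C_0 − rank ∂_1 = 9 − 8 = 1, and the invariant factors of ∂_1 are all 1, so H_0 = Z.

H_0 ≅ Z.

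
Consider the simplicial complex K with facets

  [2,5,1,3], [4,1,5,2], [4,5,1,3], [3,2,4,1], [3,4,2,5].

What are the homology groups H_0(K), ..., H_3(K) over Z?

H_0 ≅ Z,  H_1 = 0,  H_2 = 0,  H_3 ≅ Z.

Take the total order 1 < 2 < 3 < 4 < 5 on the vertex set. Then K (dimension 3) consists of the simplices:

  0-simplices (5): [1], [2], [3], [4], [5]
  1-simplices (10): [1,2], [1,3], [1,4], [1,5], [2,3], [2,4], [2,5], [3,4], [3,5], [4,5]
  2-simplices (10): [1,2,3], [1,2,4], [1,2,5], [1,3,4], [1,3,5], [1,4,5], [2,3,4], [2,3,5], [2,4,5], [3,4,5]
  3-simplices (5): [1,2,3,4], [1,2,3,5], [1,2,4,5], [1,3,4,5], [2,3,4,5]

giving chain groups C_0 ≅ Z^5, C_1 ≅ Z^10, C_2 ≅ Z^10, C_3 ≅ Z^5.

Boundary ∂_1: C_1 → C_0 maps an edge to its endpoints' difference, ∂[p,q] = q − p.
As a 5×10 matrix over Z this has rank 4, with invariant factors (1,1,1,1).

∂_2: C_2 → C_1 sends each 2-simplex [p,q,r] to [q,r] − [p,r] + [p,q]. For instance
  ∂[2,4,5] = [4,5] − [2,5] + [2,4],
  ∂[1,2,4] = [2,4] − [1,4] + [1,2].
This gives a 10×10 integer matrix of rank 6; reducing to Smith normal form yields diagonal entries (1,1,1,1,1,1).

Boundary ∂_3: C_3 → C_2 sends each 3-simplex σ to the alternating sum Σ_i (−1)^i (σ with its i-th vertex removed). For instance
  ∂[1,2,3,5] = [2,3,5] − [1,3,5] + [1,2,5] − [1,2,3],
  ∂[1,3,4,5] = [3,4,5] − [1,4,5] + [1,3,5] − [1,3,4].
As a 10×5 matrix over Z this has rank 4, with invariant factors (1,1,1,1).

Computing H_k = (kernel of ∂_k) / (image of ∂_{k+1}):

  H_0: rank C_0 − rank ∂_1 = 5 − 4 = 1, and the invariant factors of ∂_1 are all 1, so H_0 ≅ Z.
  H_1: rank ker ∂_1 − rank ∂_2 = (10 − 4) − 6 = 0, and the invariant factors of ∂_2 are all 1, so H_1 ≅ 0.
  H_2: rank ker ∂_2 − rank ∂_3 = (10 − 6) − 4 = 0, and the invariant factors of ∂_3 are all 1, so H_2 ≅ 0.
  H_3: rank ker ∂_3 − rank ∂_4 = (5 − 4) − 0 = 1, and there is no ∂_4, so H_3 ≅ Z.

(K is a triangulation of the 3-sphere S^3.)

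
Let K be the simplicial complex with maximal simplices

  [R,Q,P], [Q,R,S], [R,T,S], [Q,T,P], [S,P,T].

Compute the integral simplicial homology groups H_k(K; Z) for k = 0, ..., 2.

H_0 = Z,  H_1 = Z,  H_2 = 0.

K has 5 vertices, 10 edges, 5 triangles.
rank ∂_0 = 0, rank ∂_1 = 4 ⇒ b_0 = 5 − 0 − 4 = 1; all invariant factors of ∂_1 are 1 so no torsion. So H_0 ≅ Z.
rank ∂_1 = 4, rank ∂_2 = 5 ⇒ b_1 = 10 − 4 − 5 = 1; all invariant factors of ∂_2 are 1 so no torsion. So H_1 ≅ Z.
rank ∂_2 = 5, rank ∂_3 = 0 ⇒ b_2 = 5 − 5 − 0 = 0. So H_2 ≅ 0.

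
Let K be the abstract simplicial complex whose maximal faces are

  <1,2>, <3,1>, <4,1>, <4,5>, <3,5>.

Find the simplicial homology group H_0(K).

K has 5 vertices, 5 edges.
rank ∂_0 = 0, rank ∂_1 = 4 ⇒ b_0 = 5 − 0 − 4 = 1; all invariant factors of ∂_1 are 1 so no torsion. So H_0 = Z.

H_0 = Z.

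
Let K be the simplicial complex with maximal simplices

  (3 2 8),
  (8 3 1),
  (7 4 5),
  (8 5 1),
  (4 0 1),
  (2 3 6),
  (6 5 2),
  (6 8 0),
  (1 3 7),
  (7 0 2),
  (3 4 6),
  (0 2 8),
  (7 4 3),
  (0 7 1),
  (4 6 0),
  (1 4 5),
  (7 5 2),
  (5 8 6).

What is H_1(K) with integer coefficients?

We work with the vertex ordering 0 < 1 < 2 < 3 < 4 < 5 < 6 < 7 < 8. The simplices of K, each written with vertices in increasing order, are:

  0-simplices (9): [0], [1], [2], [3], [4], [5], [6], [7], [8]
  1-simplices (27): (27 of them)
  2-simplices (18): [0,1,4], [0,1,7], [0,2,7], [0,2,8], [0,4,6], [0,6,8], [1,3,7], [1,3,8], [1,4,5], [1,5,8], [2,3,6], [2,3,8], [2,5,6], [2,5,7], [3,4,6], [3,4,7], [4,5,7], [5,6,8]

so the chain groups are C_0 ≅ Z^9, C_1 ≅ Z^27, C_2 ≅ Z^18.

Boundary ∂_1: C_1 → C_0 is given by ∂[p,q] = [q] − [p].
This gives a 9×27 integer matrix of rank 8; reducing to Smith normal form yields diagonal entries (1,1,1,1,1,1,1,1).

The boundary map ∂_2: C_2 → C_1 maps a triangle to the signed sum of its edges. For instance
  ∂[2,3,8] = [3,8] − [2,8] + [2,3],
  ∂[3,4,6] = [4,6] − [3,6] + [3,4].
The 27×18 boundary matrix has rank 18 and Smith normal form diag(1,1,1,1,1,1,1,1,1,1,1,1,1,1,1,1,1,2).

Computing H_k = (kernel of ∂_k) / (image of ∂_{k+1}):

  H_1: rank ker ∂_1 − rank ∂_2 = (27 − 8) − 18 = 1, and ∂_2 has invariant factor 2 > 1, so H_1 ≅ Z ⊕ Z_2.

H_1 ≅ Z ⊕ Z_2.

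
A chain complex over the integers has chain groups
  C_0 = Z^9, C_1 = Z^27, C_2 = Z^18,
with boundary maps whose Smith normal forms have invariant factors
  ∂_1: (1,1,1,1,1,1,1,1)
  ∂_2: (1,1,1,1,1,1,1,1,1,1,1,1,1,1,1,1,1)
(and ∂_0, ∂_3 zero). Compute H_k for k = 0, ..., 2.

H_0: b_0 = 9 − 0 − 8 = 1; torsion from ∂_1 factors > 1: none. So H_0 ≅ Z.
H_1: b_1 = 27 − 8 − 17 = 2; torsion from ∂_2 factors > 1: none. So H_1 ≅ Z^2.
H_2: b_2 = 18 − 17 − 0 = 1; torsion from ∂_3 factors > 1: none. So H_2 ≅ Z.

H_0 ≅ Z,  H_1 ≅ Z^2,  H_2 ≅ Z.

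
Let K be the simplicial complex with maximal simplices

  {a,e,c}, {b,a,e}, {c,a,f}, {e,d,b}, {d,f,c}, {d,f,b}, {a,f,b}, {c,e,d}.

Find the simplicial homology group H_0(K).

H_0 ≅ Z.

Fix the vertex order a < b < c < d < e < f and write every simplex with vertices in increasing order. Then dim K = 2 and the simplices of K are:

  0-simplices (6): a, b, c, d, e, f
  1-simplices (12): ab, ac, ae, af, bd, be, bf, cd, ce, cf, de, df
  2-simplices (8): abe, abf, ace, acf, bde, bdf, cde, cdf

so the chain groups are C_0 ≅ Z^6, C_1 ≅ Z^12, C_2 ≅ Z^8.

Boundary ∂_1: C_1 → C_0 sends each edge [p,q] (with p < q) to q − p. For instance
  ∂ae = e − a.
The 6×12 boundary matrix has rank 5 and Smith normal form diag(1,1,1,1,1).

∂_2: C_2 → C_1 sends each 2-simplex [p,q,r] to [q,r] − [p,r] + [p,q]. For instance
  ∂cde = de − ce + cd,
  ∂abe = be − ae + ab.
The resulting 12×8 matrix has rank 7, and its Smith normal form has invariant factors (1,1,1,1,1,1,1).

From H_k ≅ ker(∂_k) / im(∂_{k+1}) we obtain:

  H_0: rank C_0 − rank ∂_1 = 6 − 5 = 1, and the invariant factors of ∂_1 are all 1, so H_0 = Z.

(K is a triangulation of the 2-sphere S^2.)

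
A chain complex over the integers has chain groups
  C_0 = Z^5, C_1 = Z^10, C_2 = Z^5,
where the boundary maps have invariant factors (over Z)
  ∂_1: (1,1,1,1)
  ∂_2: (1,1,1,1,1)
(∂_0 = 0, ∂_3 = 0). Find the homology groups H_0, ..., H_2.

H_0: b_0 = 5 − 0 − 4 = 1; torsion from ∂_1 factors > 1: none. So H_0 = Z.
H_1: b_1 = 10 − 4 − 5 = 1; torsion from ∂_2 factors > 1: none. So H_1 = Z.
H_2: b_2 = 5 − 5 − 0 = 0; torsion from ∂_3 factors > 1: none. So H_2 = 0.

H_0 = Z,  H_1 = Z,  H_2 = 0.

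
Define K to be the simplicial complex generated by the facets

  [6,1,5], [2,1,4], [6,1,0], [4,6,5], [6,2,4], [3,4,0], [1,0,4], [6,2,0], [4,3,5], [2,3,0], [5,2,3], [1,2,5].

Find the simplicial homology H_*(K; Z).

H_0 = Z,  H_1 = Z/2Z,  H_2 = 0.

Order the vertices as 0 < 1 < 2 < 3 < 4 < 5 < 6. Listing each simplex with vertices in this order, K has dimension 2 with simplices:

  0-simplices (7): [0], [1], [2], [3], [4], [5], [6]
  1-simplices (18): [0,1], [0,2], [0,3], [0,4], [0,6], [1,2], [1,4], [1,5], [1,6], [2,3], [2,4], [2,5], [2,6], [3,4], [3,5], [4,5], [4,6], [5,6]
  2-simplices (12): [0,1,4], [0,1,6], [0,2,3], [0,2,6], [0,3,4], [1,2,4], [1,2,5], [1,5,6], [2,3,5], [2,4,6], [3,4,5], [4,5,6]

giving chain groups C_0 ≅ Z^7, C_1 ≅ Z^18, C_2 ≅ Z^12.

The boundary map ∂_1: C_1 → C_0 sends each edge [p,q] (with p < q) to q − p.
The 7×18 boundary matrix has rank 6 and Smith normal form diag(1,1,1,1,1,1).

The boundary map ∂_2: C_2 → C_1 acts by ∂[p,q,r] = [q,r] − [p,r] + [p,q]. For instance
  ∂[0,1,4] = [1,4] − [0,4] + [0,1],
  ∂[2,3,5] = [3,5] − [2,5] + [2,3].
This gives a 18×12 integer matrix of rank 12; reducing to Smith normal form yields diagonal entries (1,1,1,1,1,1,1,1,1,1,1,2).

From H_k ≅ ker(∂_k) / im(∂_{k+1}) we obtain:

  H_0: rank C_0 − rank ∂_1 = 7 − 6 = 1, and the invariant factors of ∂_1 are all 1, so H_0 = Z.
  H_1: rank ker ∂_1 − rank ∂_2 = (18 − 6) − 12 = 0, and ∂_2 has invariant factor 2 > 1, so H_1 = Z/2Z.
  H_2: rank ker ∂_2 − rank ∂_3 = (12 − 12) − 0 = 0, and there is no ∂_3, so H_2 = 0.

As a check, the Euler characteristic is 7 − 18 + 12 = 1, which agrees with 1 − 0 + 0 = 1.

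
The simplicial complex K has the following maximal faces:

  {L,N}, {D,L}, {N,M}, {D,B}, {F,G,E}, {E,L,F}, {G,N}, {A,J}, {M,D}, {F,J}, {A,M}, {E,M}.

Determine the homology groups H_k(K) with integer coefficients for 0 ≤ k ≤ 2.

K has 10 vertices, 15 edges, 2 triangles.
rank ∂_0 = 0, rank ∂_1 = 9 ⇒ b_0 = 10 − 0 − 9 = 1; all invariant factors of ∂_1 are 1 so no torsion. So H_0 ≅ Z.
rank ∂_1 = 9, rank ∂_2 = 2 ⇒ b_1 = 15 − 9 − 2 = 4; all invariant factors of ∂_2 are 1 so no torsion. So H_1 ≅ Z^4.
rank ∂_2 = 2, rank ∂_3 = 0 ⇒ b_2 = 2 − 2 − 0 = 0. So H_2 ≅ 0.

H_0 = Z,  H_1 = Z^4,  H_2 = 0.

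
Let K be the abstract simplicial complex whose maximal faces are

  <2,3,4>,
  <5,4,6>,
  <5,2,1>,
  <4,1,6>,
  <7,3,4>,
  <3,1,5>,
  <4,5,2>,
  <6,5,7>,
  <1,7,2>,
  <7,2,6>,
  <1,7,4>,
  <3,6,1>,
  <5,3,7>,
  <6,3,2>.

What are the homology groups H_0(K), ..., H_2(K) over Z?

H_0 = Z,  H_1 = Z^2,  H_2 = Z.

Take the total order 1 < 2 < 3 < 4 < 5 < 6 < 7 on the vertex set. Then K (dimension 2) consists of the simplices:

  0-simplices (7): [1], [2], [3], [4], [5], [6], [7]
  1-simplices (21): [1,2], [1,3], [1,4], [1,5], [1,6], [1,7], [2,3], [2,4], [2,5], [2,6], [2,7], [3,4], [3,5], [3,6], [3,7], [4,5], [4,6], [4,7], [5,6], [5,7], [6,7]
  2-simplices (14): [1,2,5], [1,2,7], [1,3,5], [1,3,6], [1,4,6], [1,4,7], [2,3,4], [2,3,6], [2,4,5], [2,6,7], [3,4,7], [3,5,7], [4,5,6], [5,6,7]

Hence C_0 ≅ Z^7, C_1 ≅ Z^21, C_2 ≅ Z^14.

The boundary map ∂_1: C_1 → C_0 maps an edge to its endpoints' difference, ∂[p,q] = q − p. For instance
  ∂[3,6] = [6] − [3].
The 7×21 boundary matrix has rank 6 and Smith normal form diag(1,1,1,1,1,1).

∂_2: C_2 → C_1 maps a triangle to the signed sum of its edges. For instance
  ∂[1,2,5] = [2,5] − [1,5] + [1,2],
  ∂[2,6,7] = [6,7] − [2,7] + [2,6].
The 21×14 boundary matrix has rank 13 and Smith normal form diag(1,1,1,1,1,1,1,1,1,1,1,1,1).

Now H_k = ker ∂_k / im ∂_{k+1}, so:

  H_0: rank C_0 − rank ∂_1 = 7 − 6 = 1, and the invariant factors of ∂_1 are all 1, so H_0 = Z.
  H_1: rank ker ∂_1 − rank ∂_2 = (21 − 6) − 13 = 2, and the invariant factors of ∂_2 are all 1, so H_1 = Z^2.
  H_2: rank ker ∂_2 − rank ∂_3 = (14 − 13) − 0 = 1, and there is no ∂_3, so H_2 = Z.

As a check, the Euler characteristic is 7 − 21 + 14 = 0, which agrees with 1 − 2 + 1 = 0.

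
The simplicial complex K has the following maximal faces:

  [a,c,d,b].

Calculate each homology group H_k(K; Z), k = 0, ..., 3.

We work with the vertex ordering a < b < c < d. The simplices of K, each written with vertices in increasing order, are:

  0-simplices (4): a, b, c, d
  1-simplices (6): ab, ac, ad, bc, bd, cd
  2-simplices (4): abc, abd, acd, bcd
  3-simplices (1): abcd

so the chain groups are C_0 ≅ Z^4, C_1 ≅ Z^6, C_2 ≅ Z^4, C_3 ≅ Z^1.

∂_1: C_1 → C_0 is given by ∂[p,q] = [q] − [p]. For instance
  ∂bc = c − b.
As a 4×6 matrix over Z this has rank 3, with invariant factors (1,1,1).

The boundary map ∂_2: C_2 → C_1 sends each 2-simplex [p,q,r] to [q,r] − [p,r] + [p,q]. For instance
  ∂acd = cd − ad + ac,
  ∂abc = bc − ac + ab.
This gives a 6×4 integer matrix of rank 3; reducing to Smith normal form yields diagonal entries (1,1,1).

The boundary map ∂_3: C_3 → C_2 sends each 3-simplex σ to the alternating sum Σ_i (−1)^i (σ with its i-th vertex removed). For instance
  ∂abcd = bcd − acd + abd − abc.
This gives a 4×1 integer matrix of rank 1; reducing to Smith normal form yields diagonal entries (1).

From H_k ≅ ker(∂_k) / im(∂_{k+1}) we obtain:

  H_0: rank C_0 − rank ∂_1 = 4 − 3 = 1, and the invariant factors of ∂_1 are all 1, so H_0 = Z.
  H_1: rank ker ∂_1 − rank ∂_2 = (6 − 3) − 3 = 0, and the invariant factors of ∂_2 are all 1, so H_1 = 0.
  H_2: rank ker ∂_2 − rank ∂_3 = (4 − 3) − 1 = 0, and the invariant factors of ∂_3 are all 1, so H_2 = 0.
  H_3: rank ker ∂_3 − rank ∂_4 = (1 − 1) − 0 = 0, and there is no ∂_4, so H_3 = 0.

As a check, the Euler characteristic is 4 − 6 + 4 − 1 = 1, which agrees with 1 − 0 + 0 − 0 = 1.

H_0 = Z,  H_1 = 0,  H_2 = 0,  H_3 = 0.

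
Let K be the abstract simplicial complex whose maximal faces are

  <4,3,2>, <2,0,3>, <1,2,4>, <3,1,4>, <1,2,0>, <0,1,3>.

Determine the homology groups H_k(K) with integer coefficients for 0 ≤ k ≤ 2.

We work with the vertex ordering 0 < 1 < 2 < 3 < 4. The simplices of K, each written with vertices in increasing order, are:

  0-simplices (5): [0], [1], [2], [3], [4]
  1-simplices (9): [0,1], [0,2], [0,3], [1,2], [1,3], [1,4], [2,3], [2,4], [3,4]
  2-simplices (6): [0,1,2], [0,1,3], [0,2,3], [1,2,4], [1,3,4], [2,3,4]

Hence C_0 ≅ Z^5, C_1 ≅ Z^9, C_2 ≅ Z^6.

Boundary ∂_1: C_1 → C_0 maps an edge to its endpoints' difference, ∂[p,q] = q − p. For instance
  ∂[1,4] = [4] − [1].
As a 5×9 matrix over Z this has rank 4, with invariant factors (1,1,1,1).

The boundary map ∂_2: C_2 → C_1 sends each 2-simplex [p,q,r] to [q,r] − [p,r] + [p,q]. For instance
  ∂[0,2,3] = [2,3] − [0,3] + [0,2],
  ∂[2,3,4] = [3,4] − [2,4] + [2,3].
The resulting 9×6 matrix has rank 5, and its Smith normal form has invariant factors (1,1,1,1,1).

Reading off H_k = ker ∂_k / im ∂_{k+1}:

  H_0: rank C_0 − rank ∂_1 = 5 − 4 = 1, and the invariant factors of ∂_1 are all 1, so H_0 ≅ Z.
  H_1: rank ker ∂_1 − rank ∂_2 = (9 − 4) − 5 = 0, and the invariant factors of ∂_2 are all 1, so H_1 ≅ 0.
  H_2: rank ker ∂_2 − rank ∂_3 = (6 − 5) − 0 = 1, and there is no ∂_3, so H_2 ≅ Z.

H_0 ≅ Z,  H_1 = 0,  H_2 ≅ Z.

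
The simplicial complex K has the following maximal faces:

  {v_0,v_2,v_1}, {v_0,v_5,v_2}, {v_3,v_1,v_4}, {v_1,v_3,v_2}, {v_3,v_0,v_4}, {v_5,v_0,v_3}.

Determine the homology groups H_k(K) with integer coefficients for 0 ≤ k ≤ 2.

H_0 = Z,  H_1 = Z,  H_2 = 0.

Fix the vertex order v_0 < v_1 < v_2 < v_3 < v_4 < v_5 and write every simplex with vertices in increasing order. Then dim K = 2 and the simplices of K are:

  0-simplices (6): [v_0], [v_1], [v_2], [v_3], [v_4], [v_5]
  1-simplices (12): [v_0,v_1], [v_0,v_2], [v_0,v_3], [v_0,v_4], [v_0,v_5], [v_1,v_2], [v_1,v_3], [v_1,v_4], [v_2,v_3], [v_2,v_5], [v_3,v_4], [v_3,v_5]
  2-simplices (6): [v_0,v_1,v_2], [v_0,v_2,v_5], [v_0,v_3,v_4], [v_0,v_3,v_5], [v_1,v_2,v_3], [v_1,v_3,v_4]

giving chain groups C_0 ≅ Z^6, C_1 ≅ Z^12, C_2 ≅ Z^6.

Boundary ∂_1: C_1 → C_0 maps an edge to its endpoints' difference, ∂[p,q] = q − p. For instance
  ∂[v_0,v_5] = [v_5] − [v_0].
As a 6×12 matrix over Z this has rank 5, with invariant factors (1,1,1,1,1).

The boundary map ∂_2: C_2 → C_1 acts by ∂[p,q,r] = [q,r] − [p,r] + [p,q]. For instance
  ∂[v_1,v_3,v_4] = [v_3,v_4] − [v_1,v_4] + [v_1,v_3],
  ∂[v_0,v_2,v_5] = [v_2,v_5] − [v_0,v_5] + [v_0,v_2].
As a 12×6 matrix over Z this has rank 6, with invariant factors (1,1,1,1,1,1).

Computing H_k = (kernel of ∂_k) / (image of ∂_{k+1}):

  H_0: rank C_0 − rank ∂_1 = 6 − 5 = 1, and the invariant factors of ∂_1 are all 1, so H_0 ≅ Z.
  H_1: rank ker ∂_1 − rank ∂_2 = (12 − 5) − 6 = 1, and the invariant factors of ∂_2 are all 1, so H_1 ≅ Z.
  H_2: rank ker ∂_2 − rank ∂_3 = (6 − 6) − 0 = 0, and there is no ∂_3, so H_2 ≅ 0.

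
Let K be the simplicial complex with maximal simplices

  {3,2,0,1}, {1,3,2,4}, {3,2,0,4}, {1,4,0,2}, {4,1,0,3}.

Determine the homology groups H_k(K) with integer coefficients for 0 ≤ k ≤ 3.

K has 5 vertices, 10 edges, 10 triangles, 5 3-simplices.
rank ∂_0 = 0, rank ∂_1 = 4 ⇒ b_0 = 5 − 0 − 4 = 1; all invariant factors of ∂_1 are 1 so no torsion. So H_0 = Z.
rank ∂_1 = 4, rank ∂_2 = 6 ⇒ b_1 = 10 − 4 − 6 = 0; all invariant factors of ∂_2 are 1 so no torsion. So H_1 = 0.
rank ∂_2 = 6, rank ∂_3 = 4 ⇒ b_2 = 10 − 6 − 4 = 0; all invariant factors of ∂_3 are 1 so no torsion. So H_2 = 0.
rank ∂_3 = 4, rank ∂_4 = 0 ⇒ b_3 = 5 − 4 − 0 = 1. So H_3 = Z.

H_0 ≅ Z,  H_1 = 0,  H_2 = 0,  H_3 ≅ Z.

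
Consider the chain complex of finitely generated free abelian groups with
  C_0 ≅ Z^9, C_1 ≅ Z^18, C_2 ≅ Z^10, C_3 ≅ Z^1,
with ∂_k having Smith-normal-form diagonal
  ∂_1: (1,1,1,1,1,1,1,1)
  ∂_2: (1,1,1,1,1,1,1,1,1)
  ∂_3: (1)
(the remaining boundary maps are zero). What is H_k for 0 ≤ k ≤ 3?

H_0: b_0 = 9 − 0 − 8 = 1; torsion from ∂_1 factors > 1: none. So H_0 ≅ Z.
H_1: b_1 = 18 − 8 − 9 = 1; torsion from ∂_2 factors > 1: none. So H_1 ≅ Z.
H_2: b_2 = 10 − 9 − 1 = 0; torsion from ∂_3 factors > 1: none. So H_2 ≅ 0.
H_3: b_3 = 1 − 1 − 0 = 0; torsion from ∂_4 factors > 1: none. So H_3 ≅ 0.

H_0 ≅ Z,  H_1 ≅ Z,  H_2 = 0,  H_3 = 0.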